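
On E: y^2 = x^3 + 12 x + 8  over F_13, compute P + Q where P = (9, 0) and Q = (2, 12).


P != Q, so use the chord formula.
s = (y2 - y1) / (x2 - x1) = (12) / (6) mod 13 = 2
x3 = s^2 - x1 - x2 mod 13 = 2^2 - 9 - 2 = 6
y3 = s (x1 - x3) - y1 mod 13 = 2 * (9 - 6) - 0 = 6

P + Q = (6, 6)


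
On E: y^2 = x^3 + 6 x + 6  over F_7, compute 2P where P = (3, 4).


Doubling: s = (3 x1^2 + a) / (2 y1)
s = (3*3^2 + 6) / (2*4) mod 7 = 5
x3 = s^2 - 2 x1 mod 7 = 5^2 - 2*3 = 5
y3 = s (x1 - x3) - y1 mod 7 = 5 * (3 - 5) - 4 = 0

2P = (5, 0)


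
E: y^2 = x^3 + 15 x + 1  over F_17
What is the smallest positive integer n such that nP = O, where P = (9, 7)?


Compute successive multiples of P until we hit O:
  1P = (9, 7)
  2P = (0, 1)
  3P = (16, 11)
  4P = (1, 0)
  5P = (16, 6)
  6P = (0, 16)
  7P = (9, 10)
  8P = O

ord(P) = 8


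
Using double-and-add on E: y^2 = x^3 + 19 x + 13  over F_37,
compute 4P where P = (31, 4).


k = 4 = 100_2 (binary, LSB first: 001)
Double-and-add from P = (31, 4):
  bit 0 = 0: acc unchanged = O
  bit 1 = 0: acc unchanged = O
  bit 2 = 1: acc = O + (26, 29) = (26, 29)

4P = (26, 29)


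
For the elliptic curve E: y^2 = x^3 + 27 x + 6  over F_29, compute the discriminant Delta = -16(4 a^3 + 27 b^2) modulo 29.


4 a^3 + 27 b^2 = 4*27^3 + 27*6^2 = 78732 + 972 = 79704
Delta = -16 * (79704) = -1275264
Delta mod 29 = 11

Delta = 11 (mod 29)


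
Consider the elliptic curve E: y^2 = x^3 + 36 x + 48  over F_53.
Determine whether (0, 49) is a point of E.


Check whether y^2 = x^3 + 36 x + 48 (mod 53) for (x, y) = (0, 49).
LHS: y^2 = 49^2 mod 53 = 16
RHS: x^3 + 36 x + 48 = 0^3 + 36*0 + 48 mod 53 = 48
LHS != RHS

No, not on the curve


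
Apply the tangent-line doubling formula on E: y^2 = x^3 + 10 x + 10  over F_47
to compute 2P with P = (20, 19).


Doubling: s = (3 x1^2 + a) / (2 y1)
s = (3*20^2 + 10) / (2*19) mod 47 = 17
x3 = s^2 - 2 x1 mod 47 = 17^2 - 2*20 = 14
y3 = s (x1 - x3) - y1 mod 47 = 17 * (20 - 14) - 19 = 36

2P = (14, 36)


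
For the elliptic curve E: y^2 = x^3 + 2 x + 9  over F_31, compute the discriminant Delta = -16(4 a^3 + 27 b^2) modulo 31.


4 a^3 + 27 b^2 = 4*2^3 + 27*9^2 = 32 + 2187 = 2219
Delta = -16 * (2219) = -35504
Delta mod 31 = 22

Delta = 22 (mod 31)


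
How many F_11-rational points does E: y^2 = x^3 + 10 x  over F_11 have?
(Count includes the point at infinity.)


For each x in F_11, count y with y^2 = x^3 + 10 x + 0 mod 11:
  x = 0: RHS = 0, y in [0]  -> 1 point(s)
  x = 1: RHS = 0, y in [0]  -> 1 point(s)
  x = 4: RHS = 5, y in [4, 7]  -> 2 point(s)
  x = 6: RHS = 1, y in [1, 10]  -> 2 point(s)
  x = 8: RHS = 9, y in [3, 8]  -> 2 point(s)
  x = 9: RHS = 5, y in [4, 7]  -> 2 point(s)
  x = 10: RHS = 0, y in [0]  -> 1 point(s)
Affine points: 11. Add the point at infinity: total = 12.

#E(F_11) = 12


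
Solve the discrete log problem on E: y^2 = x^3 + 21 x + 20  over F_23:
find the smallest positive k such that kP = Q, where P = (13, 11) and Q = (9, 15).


Enumerate multiples of P until we hit Q = (9, 15):
  1P = (13, 11)
  2P = (21, 4)
  3P = (16, 6)
  4P = (7, 2)
  5P = (11, 15)
  6P = (3, 15)
  7P = (9, 15)
Match found at i = 7.

k = 7


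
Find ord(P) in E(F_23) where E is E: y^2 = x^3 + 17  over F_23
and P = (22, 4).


Compute successive multiples of P until we hit O:
  1P = (22, 4)
  2P = (14, 22)
  3P = (5, 21)
  4P = (20, 17)
  5P = (6, 7)
  6P = (21, 3)
  7P = (4, 14)
  8P = (1, 15)
  ... (continuing to 24P)
  24P = O

ord(P) = 24


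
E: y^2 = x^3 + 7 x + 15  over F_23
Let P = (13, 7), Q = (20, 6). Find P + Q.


P != Q, so use the chord formula.
s = (y2 - y1) / (x2 - x1) = (22) / (7) mod 23 = 13
x3 = s^2 - x1 - x2 mod 23 = 13^2 - 13 - 20 = 21
y3 = s (x1 - x3) - y1 mod 23 = 13 * (13 - 21) - 7 = 4

P + Q = (21, 4)


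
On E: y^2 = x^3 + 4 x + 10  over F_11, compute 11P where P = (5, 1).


k = 11 = 1011_2 (binary, LSB first: 1101)
Double-and-add from P = (5, 1):
  bit 0 = 1: acc = O + (5, 1) = (5, 1)
  bit 1 = 1: acc = (5, 1) + (2, 2) = (9, 4)
  bit 2 = 0: acc unchanged = (9, 4)
  bit 3 = 1: acc = (9, 4) + (10, 7) = (1, 9)

11P = (1, 9)


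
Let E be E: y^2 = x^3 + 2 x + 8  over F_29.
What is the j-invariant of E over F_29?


Delta = -16(4 a^3 + 27 b^2) mod 29 = 28
-1728 * (4 a)^3 = -1728 * (4*2)^3 mod 29 = 25
j = 25 * 28^(-1) mod 29 = 4

j = 4 (mod 29)


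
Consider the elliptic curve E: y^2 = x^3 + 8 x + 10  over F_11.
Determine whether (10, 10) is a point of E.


Check whether y^2 = x^3 + 8 x + 10 (mod 11) for (x, y) = (10, 10).
LHS: y^2 = 10^2 mod 11 = 1
RHS: x^3 + 8 x + 10 = 10^3 + 8*10 + 10 mod 11 = 1
LHS = RHS

Yes, on the curve


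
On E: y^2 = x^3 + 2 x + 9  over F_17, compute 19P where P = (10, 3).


k = 19 = 10011_2 (binary, LSB first: 11001)
Double-and-add from P = (10, 3):
  bit 0 = 1: acc = O + (10, 3) = (10, 3)
  bit 1 = 1: acc = (10, 3) + (5, 5) = (11, 11)
  bit 2 = 0: acc unchanged = (11, 11)
  bit 3 = 0: acc unchanged = (11, 11)
  bit 4 = 1: acc = (11, 11) + (2, 2) = (5, 12)

19P = (5, 12)


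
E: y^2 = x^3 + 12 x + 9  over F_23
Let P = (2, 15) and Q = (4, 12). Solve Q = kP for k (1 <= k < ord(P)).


Enumerate multiples of P until we hit Q = (4, 12):
  1P = (2, 15)
  2P = (4, 11)
  3P = (21, 0)
  4P = (4, 12)
Match found at i = 4.

k = 4


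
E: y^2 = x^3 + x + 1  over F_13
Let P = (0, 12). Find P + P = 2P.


Doubling: s = (3 x1^2 + a) / (2 y1)
s = (3*0^2 + 1) / (2*12) mod 13 = 6
x3 = s^2 - 2 x1 mod 13 = 6^2 - 2*0 = 10
y3 = s (x1 - x3) - y1 mod 13 = 6 * (0 - 10) - 12 = 6

2P = (10, 6)


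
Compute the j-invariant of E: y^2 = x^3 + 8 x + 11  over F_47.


Delta = -16(4 a^3 + 27 b^2) mod 47 = 30
-1728 * (4 a)^3 = -1728 * (4*8)^3 mod 47 = 5
j = 5 * 30^(-1) mod 47 = 8

j = 8 (mod 47)


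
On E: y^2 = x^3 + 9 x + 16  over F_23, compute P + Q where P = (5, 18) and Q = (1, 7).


P != Q, so use the chord formula.
s = (y2 - y1) / (x2 - x1) = (12) / (19) mod 23 = 20
x3 = s^2 - x1 - x2 mod 23 = 20^2 - 5 - 1 = 3
y3 = s (x1 - x3) - y1 mod 23 = 20 * (5 - 3) - 18 = 22

P + Q = (3, 22)


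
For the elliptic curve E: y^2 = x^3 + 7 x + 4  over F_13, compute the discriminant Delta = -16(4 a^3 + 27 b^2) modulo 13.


4 a^3 + 27 b^2 = 4*7^3 + 27*4^2 = 1372 + 432 = 1804
Delta = -16 * (1804) = -28864
Delta mod 13 = 9

Delta = 9 (mod 13)


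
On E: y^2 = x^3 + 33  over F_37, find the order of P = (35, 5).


Compute successive multiples of P until we hit O:
  1P = (35, 5)
  2P = (1, 21)
  3P = (13, 26)
  4P = (25, 9)
  5P = (26, 21)
  6P = (2, 35)
  7P = (10, 16)
  8P = (8, 29)
  ... (continuing to 39P)
  39P = O

ord(P) = 39


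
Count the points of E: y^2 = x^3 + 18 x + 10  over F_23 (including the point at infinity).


For each x in F_23, count y with y^2 = x^3 + 18 x + 10 mod 23:
  x = 1: RHS = 6, y in [11, 12]  -> 2 point(s)
  x = 2: RHS = 8, y in [10, 13]  -> 2 point(s)
  x = 4: RHS = 8, y in [10, 13]  -> 2 point(s)
  x = 5: RHS = 18, y in [8, 15]  -> 2 point(s)
  x = 6: RHS = 12, y in [9, 14]  -> 2 point(s)
  x = 9: RHS = 4, y in [2, 21]  -> 2 point(s)
  x = 13: RHS = 3, y in [7, 16]  -> 2 point(s)
  x = 14: RHS = 16, y in [4, 19]  -> 2 point(s)
  x = 16: RHS = 1, y in [1, 22]  -> 2 point(s)
  x = 17: RHS = 8, y in [10, 13]  -> 2 point(s)
  x = 18: RHS = 2, y in [5, 18]  -> 2 point(s)
  x = 19: RHS = 12, y in [9, 14]  -> 2 point(s)
  x = 21: RHS = 12, y in [9, 14]  -> 2 point(s)
Affine points: 26. Add the point at infinity: total = 27.

#E(F_23) = 27


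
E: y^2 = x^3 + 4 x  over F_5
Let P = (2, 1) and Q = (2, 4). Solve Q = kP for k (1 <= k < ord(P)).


Enumerate multiples of P until we hit Q = (2, 4):
  1P = (2, 1)
  2P = (0, 0)
  3P = (2, 4)
Match found at i = 3.

k = 3


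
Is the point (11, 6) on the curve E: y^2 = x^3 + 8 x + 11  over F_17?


Check whether y^2 = x^3 + 8 x + 11 (mod 17) for (x, y) = (11, 6).
LHS: y^2 = 6^2 mod 17 = 2
RHS: x^3 + 8 x + 11 = 11^3 + 8*11 + 11 mod 17 = 2
LHS = RHS

Yes, on the curve


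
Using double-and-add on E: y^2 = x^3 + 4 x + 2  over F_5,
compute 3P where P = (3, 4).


k = 3 = 11_2 (binary, LSB first: 11)
Double-and-add from P = (3, 4):
  bit 0 = 1: acc = O + (3, 4) = (3, 4)
  bit 1 = 1: acc = (3, 4) + (3, 1) = O

3P = O


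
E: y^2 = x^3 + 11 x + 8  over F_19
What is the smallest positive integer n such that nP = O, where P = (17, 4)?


Compute successive multiples of P until we hit O:
  1P = (17, 4)
  2P = (9, 0)
  3P = (17, 15)
  4P = O

ord(P) = 4


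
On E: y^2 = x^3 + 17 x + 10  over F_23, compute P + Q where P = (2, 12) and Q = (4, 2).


P != Q, so use the chord formula.
s = (y2 - y1) / (x2 - x1) = (13) / (2) mod 23 = 18
x3 = s^2 - x1 - x2 mod 23 = 18^2 - 2 - 4 = 19
y3 = s (x1 - x3) - y1 mod 23 = 18 * (2 - 19) - 12 = 4

P + Q = (19, 4)


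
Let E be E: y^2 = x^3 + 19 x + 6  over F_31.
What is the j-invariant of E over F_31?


Delta = -16(4 a^3 + 27 b^2) mod 31 = 25
-1728 * (4 a)^3 = -1728 * (4*19)^3 mod 31 = 4
j = 4 * 25^(-1) mod 31 = 20

j = 20 (mod 31)


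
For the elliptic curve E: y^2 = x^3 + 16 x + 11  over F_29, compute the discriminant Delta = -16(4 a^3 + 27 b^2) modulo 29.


4 a^3 + 27 b^2 = 4*16^3 + 27*11^2 = 16384 + 3267 = 19651
Delta = -16 * (19651) = -314416
Delta mod 29 = 2

Delta = 2 (mod 29)


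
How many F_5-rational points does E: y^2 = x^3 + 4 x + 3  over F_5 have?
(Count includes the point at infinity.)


For each x in F_5, count y with y^2 = x^3 + 4 x + 3 mod 5:
  x = 2: RHS = 4, y in [2, 3]  -> 2 point(s)
Affine points: 2. Add the point at infinity: total = 3.

#E(F_5) = 3


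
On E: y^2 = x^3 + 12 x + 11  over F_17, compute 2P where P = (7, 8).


Doubling: s = (3 x1^2 + a) / (2 y1)
s = (3*7^2 + 12) / (2*8) mod 17 = 11
x3 = s^2 - 2 x1 mod 17 = 11^2 - 2*7 = 5
y3 = s (x1 - x3) - y1 mod 17 = 11 * (7 - 5) - 8 = 14

2P = (5, 14)


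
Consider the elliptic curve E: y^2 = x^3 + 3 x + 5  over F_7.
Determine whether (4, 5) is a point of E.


Check whether y^2 = x^3 + 3 x + 5 (mod 7) for (x, y) = (4, 5).
LHS: y^2 = 5^2 mod 7 = 4
RHS: x^3 + 3 x + 5 = 4^3 + 3*4 + 5 mod 7 = 4
LHS = RHS

Yes, on the curve


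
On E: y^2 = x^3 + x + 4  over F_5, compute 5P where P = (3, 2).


k = 5 = 101_2 (binary, LSB first: 101)
Double-and-add from P = (3, 2):
  bit 0 = 1: acc = O + (3, 2) = (3, 2)
  bit 1 = 0: acc unchanged = (3, 2)
  bit 2 = 1: acc = (3, 2) + (3, 2) = (3, 3)

5P = (3, 3)


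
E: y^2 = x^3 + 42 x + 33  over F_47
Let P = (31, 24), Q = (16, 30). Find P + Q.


P != Q, so use the chord formula.
s = (y2 - y1) / (x2 - x1) = (6) / (32) mod 47 = 9
x3 = s^2 - x1 - x2 mod 47 = 9^2 - 31 - 16 = 34
y3 = s (x1 - x3) - y1 mod 47 = 9 * (31 - 34) - 24 = 43

P + Q = (34, 43)


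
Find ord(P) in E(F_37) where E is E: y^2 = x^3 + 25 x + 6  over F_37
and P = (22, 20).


Compute successive multiples of P until we hit O:
  1P = (22, 20)
  2P = (31, 26)
  3P = (5, 16)
  4P = (13, 30)
  5P = (11, 13)
  6P = (20, 25)
  7P = (29, 16)
  8P = (12, 6)
  ... (continuing to 30P)
  30P = O

ord(P) = 30


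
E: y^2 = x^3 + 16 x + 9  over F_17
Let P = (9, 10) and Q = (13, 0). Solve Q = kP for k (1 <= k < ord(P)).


Enumerate multiples of P until we hit Q = (13, 0):
  1P = (9, 10)
  2P = (14, 6)
  3P = (13, 0)
Match found at i = 3.

k = 3


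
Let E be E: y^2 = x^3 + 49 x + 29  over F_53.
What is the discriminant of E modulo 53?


4 a^3 + 27 b^2 = 4*49^3 + 27*29^2 = 470596 + 22707 = 493303
Delta = -16 * (493303) = -7892848
Delta mod 53 = 18

Delta = 18 (mod 53)


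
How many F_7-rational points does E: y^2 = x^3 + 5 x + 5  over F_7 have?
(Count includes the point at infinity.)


For each x in F_7, count y with y^2 = x^3 + 5 x + 5 mod 7:
  x = 1: RHS = 4, y in [2, 5]  -> 2 point(s)
  x = 2: RHS = 2, y in [3, 4]  -> 2 point(s)
  x = 5: RHS = 1, y in [1, 6]  -> 2 point(s)
Affine points: 6. Add the point at infinity: total = 7.

#E(F_7) = 7


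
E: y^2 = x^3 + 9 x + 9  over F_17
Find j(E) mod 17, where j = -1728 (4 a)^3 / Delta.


Delta = -16(4 a^3 + 27 b^2) mod 17 = 3
-1728 * (4 a)^3 = -1728 * (4*9)^3 mod 17 = 14
j = 14 * 3^(-1) mod 17 = 16

j = 16 (mod 17)


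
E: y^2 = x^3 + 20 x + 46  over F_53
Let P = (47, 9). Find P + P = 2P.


Doubling: s = (3 x1^2 + a) / (2 y1)
s = (3*47^2 + 20) / (2*9) mod 53 = 13
x3 = s^2 - 2 x1 mod 53 = 13^2 - 2*47 = 22
y3 = s (x1 - x3) - y1 mod 53 = 13 * (47 - 22) - 9 = 51

2P = (22, 51)


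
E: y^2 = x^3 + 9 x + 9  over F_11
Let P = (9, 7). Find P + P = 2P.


Doubling: s = (3 x1^2 + a) / (2 y1)
s = (3*9^2 + 9) / (2*7) mod 11 = 7
x3 = s^2 - 2 x1 mod 11 = 7^2 - 2*9 = 9
y3 = s (x1 - x3) - y1 mod 11 = 7 * (9 - 9) - 7 = 4

2P = (9, 4)


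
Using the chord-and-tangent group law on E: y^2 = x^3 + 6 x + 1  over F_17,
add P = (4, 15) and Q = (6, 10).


P != Q, so use the chord formula.
s = (y2 - y1) / (x2 - x1) = (12) / (2) mod 17 = 6
x3 = s^2 - x1 - x2 mod 17 = 6^2 - 4 - 6 = 9
y3 = s (x1 - x3) - y1 mod 17 = 6 * (4 - 9) - 15 = 6

P + Q = (9, 6)


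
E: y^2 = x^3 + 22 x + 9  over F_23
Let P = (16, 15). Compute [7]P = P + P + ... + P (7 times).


k = 7 = 111_2 (binary, LSB first: 111)
Double-and-add from P = (16, 15):
  bit 0 = 1: acc = O + (16, 15) = (16, 15)
  bit 1 = 1: acc = (16, 15) + (20, 10) = (13, 10)
  bit 2 = 1: acc = (13, 10) + (7, 0) = (16, 8)

7P = (16, 8)


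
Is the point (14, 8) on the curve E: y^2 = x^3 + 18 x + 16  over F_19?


Check whether y^2 = x^3 + 18 x + 16 (mod 19) for (x, y) = (14, 8).
LHS: y^2 = 8^2 mod 19 = 7
RHS: x^3 + 18 x + 16 = 14^3 + 18*14 + 16 mod 19 = 10
LHS != RHS

No, not on the curve


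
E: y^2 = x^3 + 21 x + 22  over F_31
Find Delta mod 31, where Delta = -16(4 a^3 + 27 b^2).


4 a^3 + 27 b^2 = 4*21^3 + 27*22^2 = 37044 + 13068 = 50112
Delta = -16 * (50112) = -801792
Delta mod 31 = 23

Delta = 23 (mod 31)


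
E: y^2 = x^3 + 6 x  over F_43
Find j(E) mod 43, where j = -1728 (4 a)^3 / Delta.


Delta = -16(4 a^3 + 27 b^2) mod 43 = 22
-1728 * (4 a)^3 = -1728 * (4*6)^3 mod 43 = 4
j = 4 * 22^(-1) mod 43 = 8

j = 8 (mod 43)


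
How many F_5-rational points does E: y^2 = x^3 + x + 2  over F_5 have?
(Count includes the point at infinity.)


For each x in F_5, count y with y^2 = x^3 + 1 x + 2 mod 5:
  x = 1: RHS = 4, y in [2, 3]  -> 2 point(s)
  x = 4: RHS = 0, y in [0]  -> 1 point(s)
Affine points: 3. Add the point at infinity: total = 4.

#E(F_5) = 4


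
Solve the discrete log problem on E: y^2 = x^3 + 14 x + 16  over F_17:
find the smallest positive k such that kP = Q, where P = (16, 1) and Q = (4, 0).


Enumerate multiples of P until we hit Q = (4, 0):
  1P = (16, 1)
  2P = (2, 16)
  3P = (7, 10)
  4P = (12, 12)
  5P = (4, 0)
Match found at i = 5.

k = 5


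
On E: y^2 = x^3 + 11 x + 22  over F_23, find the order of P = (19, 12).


Compute successive multiples of P until we hit O:
  1P = (19, 12)
  2P = (16, 4)
  3P = (13, 4)
  4P = (3, 17)
  5P = (17, 19)
  6P = (5, 8)
  7P = (8, 1)
  8P = (20, 10)
  ... (continuing to 23P)
  23P = O

ord(P) = 23


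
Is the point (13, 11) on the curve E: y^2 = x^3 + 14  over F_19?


Check whether y^2 = x^3 + 0 x + 14 (mod 19) for (x, y) = (13, 11).
LHS: y^2 = 11^2 mod 19 = 7
RHS: x^3 + 0 x + 14 = 13^3 + 0*13 + 14 mod 19 = 7
LHS = RHS

Yes, on the curve


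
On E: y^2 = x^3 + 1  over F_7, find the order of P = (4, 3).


Compute successive multiples of P until we hit O:
  1P = (4, 3)
  2P = (0, 1)
  3P = (5, 0)
  4P = (0, 6)
  5P = (4, 4)
  6P = O

ord(P) = 6


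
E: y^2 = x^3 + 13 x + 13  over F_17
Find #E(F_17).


For each x in F_17, count y with y^2 = x^3 + 13 x + 13 mod 17:
  x = 0: RHS = 13, y in [8, 9]  -> 2 point(s)
  x = 2: RHS = 13, y in [8, 9]  -> 2 point(s)
  x = 5: RHS = 16, y in [4, 13]  -> 2 point(s)
  x = 6: RHS = 1, y in [1, 16]  -> 2 point(s)
  x = 8: RHS = 0, y in [0]  -> 1 point(s)
  x = 9: RHS = 9, y in [3, 14]  -> 2 point(s)
  x = 10: RHS = 4, y in [2, 15]  -> 2 point(s)
  x = 11: RHS = 8, y in [5, 12]  -> 2 point(s)
  x = 13: RHS = 16, y in [4, 13]  -> 2 point(s)
  x = 14: RHS = 15, y in [7, 10]  -> 2 point(s)
  x = 15: RHS = 13, y in [8, 9]  -> 2 point(s)
  x = 16: RHS = 16, y in [4, 13]  -> 2 point(s)
Affine points: 23. Add the point at infinity: total = 24.

#E(F_17) = 24


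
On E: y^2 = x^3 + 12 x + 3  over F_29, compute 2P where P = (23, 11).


Doubling: s = (3 x1^2 + a) / (2 y1)
s = (3*23^2 + 12) / (2*11) mod 29 = 16
x3 = s^2 - 2 x1 mod 29 = 16^2 - 2*23 = 7
y3 = s (x1 - x3) - y1 mod 29 = 16 * (23 - 7) - 11 = 13

2P = (7, 13)


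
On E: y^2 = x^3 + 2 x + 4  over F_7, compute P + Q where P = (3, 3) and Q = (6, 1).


P != Q, so use the chord formula.
s = (y2 - y1) / (x2 - x1) = (5) / (3) mod 7 = 4
x3 = s^2 - x1 - x2 mod 7 = 4^2 - 3 - 6 = 0
y3 = s (x1 - x3) - y1 mod 7 = 4 * (3 - 0) - 3 = 2

P + Q = (0, 2)


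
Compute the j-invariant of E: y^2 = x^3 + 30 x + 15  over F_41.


Delta = -16(4 a^3 + 27 b^2) mod 41 = 38
-1728 * (4 a)^3 = -1728 * (4*30)^3 mod 41 = 39
j = 39 * 38^(-1) mod 41 = 28

j = 28 (mod 41)


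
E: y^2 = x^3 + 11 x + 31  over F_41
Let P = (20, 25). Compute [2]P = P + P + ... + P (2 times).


k = 2 = 10_2 (binary, LSB first: 01)
Double-and-add from P = (20, 25):
  bit 0 = 0: acc unchanged = O
  bit 1 = 1: acc = O + (9, 11) = (9, 11)

2P = (9, 11)


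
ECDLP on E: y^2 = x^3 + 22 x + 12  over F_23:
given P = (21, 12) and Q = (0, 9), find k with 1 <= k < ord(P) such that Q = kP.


Enumerate multiples of P until we hit Q = (0, 9):
  1P = (21, 12)
  2P = (10, 17)
  3P = (0, 14)
  4P = (3, 6)
  5P = (17, 20)
  6P = (12, 16)
  7P = (22, 14)
  8P = (7, 16)
  9P = (4, 16)
  10P = (1, 9)
  11P = (2, 15)
  12P = (2, 8)
  13P = (1, 14)
  14P = (4, 7)
  15P = (7, 7)
  16P = (22, 9)
  17P = (12, 7)
  18P = (17, 3)
  19P = (3, 17)
  20P = (0, 9)
Match found at i = 20.

k = 20


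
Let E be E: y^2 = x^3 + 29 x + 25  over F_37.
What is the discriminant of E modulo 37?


4 a^3 + 27 b^2 = 4*29^3 + 27*25^2 = 97556 + 16875 = 114431
Delta = -16 * (114431) = -1830896
Delta mod 37 = 12

Delta = 12 (mod 37)


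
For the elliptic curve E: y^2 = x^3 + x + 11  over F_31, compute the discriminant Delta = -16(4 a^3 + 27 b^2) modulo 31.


4 a^3 + 27 b^2 = 4*1^3 + 27*11^2 = 4 + 3267 = 3271
Delta = -16 * (3271) = -52336
Delta mod 31 = 23

Delta = 23 (mod 31)


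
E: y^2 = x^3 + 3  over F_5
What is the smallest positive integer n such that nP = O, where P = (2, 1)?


Compute successive multiples of P until we hit O:
  1P = (2, 1)
  2P = (2, 4)
  3P = O

ord(P) = 3


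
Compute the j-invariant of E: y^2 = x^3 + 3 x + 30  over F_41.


Delta = -16(4 a^3 + 27 b^2) mod 41 = 38
-1728 * (4 a)^3 = -1728 * (4*3)^3 mod 41 = 5
j = 5 * 38^(-1) mod 41 = 12

j = 12 (mod 41)


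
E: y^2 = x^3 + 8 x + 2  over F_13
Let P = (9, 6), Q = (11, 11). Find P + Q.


P != Q, so use the chord formula.
s = (y2 - y1) / (x2 - x1) = (5) / (2) mod 13 = 9
x3 = s^2 - x1 - x2 mod 13 = 9^2 - 9 - 11 = 9
y3 = s (x1 - x3) - y1 mod 13 = 9 * (9 - 9) - 6 = 7

P + Q = (9, 7)


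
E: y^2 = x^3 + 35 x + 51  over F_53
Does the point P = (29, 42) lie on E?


Check whether y^2 = x^3 + 35 x + 51 (mod 53) for (x, y) = (29, 42).
LHS: y^2 = 42^2 mod 53 = 15
RHS: x^3 + 35 x + 51 = 29^3 + 35*29 + 51 mod 53 = 15
LHS = RHS

Yes, on the curve


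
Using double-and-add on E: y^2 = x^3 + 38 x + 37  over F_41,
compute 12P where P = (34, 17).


k = 12 = 1100_2 (binary, LSB first: 0011)
Double-and-add from P = (34, 17):
  bit 0 = 0: acc unchanged = O
  bit 1 = 0: acc unchanged = O
  bit 2 = 1: acc = O + (31, 16) = (31, 16)
  bit 3 = 1: acc = (31, 16) + (2, 11) = (17, 26)

12P = (17, 26)


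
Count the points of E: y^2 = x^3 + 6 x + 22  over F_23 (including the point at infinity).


For each x in F_23, count y with y^2 = x^3 + 6 x + 22 mod 23:
  x = 1: RHS = 6, y in [11, 12]  -> 2 point(s)
  x = 4: RHS = 18, y in [8, 15]  -> 2 point(s)
  x = 5: RHS = 16, y in [4, 19]  -> 2 point(s)
  x = 7: RHS = 16, y in [4, 19]  -> 2 point(s)
  x = 9: RHS = 0, y in [0]  -> 1 point(s)
  x = 10: RHS = 1, y in [1, 22]  -> 2 point(s)
  x = 11: RHS = 16, y in [4, 19]  -> 2 point(s)
  x = 17: RHS = 0, y in [0]  -> 1 point(s)
  x = 19: RHS = 3, y in [7, 16]  -> 2 point(s)
  x = 20: RHS = 0, y in [0]  -> 1 point(s)
  x = 21: RHS = 2, y in [5, 18]  -> 2 point(s)
Affine points: 19. Add the point at infinity: total = 20.

#E(F_23) = 20


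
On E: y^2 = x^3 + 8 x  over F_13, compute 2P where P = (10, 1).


Doubling: s = (3 x1^2 + a) / (2 y1)
s = (3*10^2 + 8) / (2*1) mod 13 = 11
x3 = s^2 - 2 x1 mod 13 = 11^2 - 2*10 = 10
y3 = s (x1 - x3) - y1 mod 13 = 11 * (10 - 10) - 1 = 12

2P = (10, 12)


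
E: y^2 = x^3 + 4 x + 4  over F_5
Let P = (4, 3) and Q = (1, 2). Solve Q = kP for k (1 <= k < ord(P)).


Enumerate multiples of P until we hit Q = (1, 2):
  1P = (4, 3)
  2P = (1, 3)
  3P = (0, 2)
  4P = (2, 0)
  5P = (0, 3)
  6P = (1, 2)
Match found at i = 6.

k = 6


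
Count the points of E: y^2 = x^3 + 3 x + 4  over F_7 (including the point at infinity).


For each x in F_7, count y with y^2 = x^3 + 3 x + 4 mod 7:
  x = 0: RHS = 4, y in [2, 5]  -> 2 point(s)
  x = 1: RHS = 1, y in [1, 6]  -> 2 point(s)
  x = 2: RHS = 4, y in [2, 5]  -> 2 point(s)
  x = 5: RHS = 4, y in [2, 5]  -> 2 point(s)
  x = 6: RHS = 0, y in [0]  -> 1 point(s)
Affine points: 9. Add the point at infinity: total = 10.

#E(F_7) = 10


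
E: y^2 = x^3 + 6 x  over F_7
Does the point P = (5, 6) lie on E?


Check whether y^2 = x^3 + 6 x + 0 (mod 7) for (x, y) = (5, 6).
LHS: y^2 = 6^2 mod 7 = 1
RHS: x^3 + 6 x + 0 = 5^3 + 6*5 + 0 mod 7 = 1
LHS = RHS

Yes, on the curve


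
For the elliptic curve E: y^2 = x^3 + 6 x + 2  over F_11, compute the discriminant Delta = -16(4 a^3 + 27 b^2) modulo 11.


4 a^3 + 27 b^2 = 4*6^3 + 27*2^2 = 864 + 108 = 972
Delta = -16 * (972) = -15552
Delta mod 11 = 2

Delta = 2 (mod 11)


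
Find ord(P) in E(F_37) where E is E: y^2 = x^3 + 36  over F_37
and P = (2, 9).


Compute successive multiples of P until we hit O:
  1P = (2, 9)
  2P = (17, 18)
  3P = (8, 17)
  4P = (0, 6)
  5P = (28, 26)
  6P = (10, 0)
  7P = (28, 11)
  8P = (0, 31)
  ... (continuing to 12P)
  12P = O

ord(P) = 12


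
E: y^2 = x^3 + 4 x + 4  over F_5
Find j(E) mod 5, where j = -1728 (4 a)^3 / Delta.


Delta = -16(4 a^3 + 27 b^2) mod 5 = 2
-1728 * (4 a)^3 = -1728 * (4*4)^3 mod 5 = 2
j = 2 * 2^(-1) mod 5 = 1

j = 1 (mod 5)


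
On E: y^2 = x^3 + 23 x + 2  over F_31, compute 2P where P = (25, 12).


Doubling: s = (3 x1^2 + a) / (2 y1)
s = (3*25^2 + 23) / (2*12) mod 31 = 30
x3 = s^2 - 2 x1 mod 31 = 30^2 - 2*25 = 13
y3 = s (x1 - x3) - y1 mod 31 = 30 * (25 - 13) - 12 = 7

2P = (13, 7)


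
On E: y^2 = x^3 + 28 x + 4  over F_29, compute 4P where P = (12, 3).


k = 4 = 100_2 (binary, LSB first: 001)
Double-and-add from P = (12, 3):
  bit 0 = 0: acc unchanged = O
  bit 1 = 0: acc unchanged = O
  bit 2 = 1: acc = O + (24, 0) = (24, 0)

4P = (24, 0)


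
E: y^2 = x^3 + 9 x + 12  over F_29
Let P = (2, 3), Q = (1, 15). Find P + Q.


P != Q, so use the chord formula.
s = (y2 - y1) / (x2 - x1) = (12) / (28) mod 29 = 17
x3 = s^2 - x1 - x2 mod 29 = 17^2 - 2 - 1 = 25
y3 = s (x1 - x3) - y1 mod 29 = 17 * (2 - 25) - 3 = 12

P + Q = (25, 12)


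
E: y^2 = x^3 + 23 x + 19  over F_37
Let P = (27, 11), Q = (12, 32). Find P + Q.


P != Q, so use the chord formula.
s = (y2 - y1) / (x2 - x1) = (21) / (22) mod 37 = 6
x3 = s^2 - x1 - x2 mod 37 = 6^2 - 27 - 12 = 34
y3 = s (x1 - x3) - y1 mod 37 = 6 * (27 - 34) - 11 = 21

P + Q = (34, 21)


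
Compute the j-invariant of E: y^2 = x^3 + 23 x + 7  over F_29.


Delta = -16(4 a^3 + 27 b^2) mod 29 = 22
-1728 * (4 a)^3 = -1728 * (4*23)^3 mod 29 = 21
j = 21 * 22^(-1) mod 29 = 26

j = 26 (mod 29)


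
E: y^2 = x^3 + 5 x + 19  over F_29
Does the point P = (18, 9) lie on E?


Check whether y^2 = x^3 + 5 x + 19 (mod 29) for (x, y) = (18, 9).
LHS: y^2 = 9^2 mod 29 = 23
RHS: x^3 + 5 x + 19 = 18^3 + 5*18 + 19 mod 29 = 25
LHS != RHS

No, not on the curve


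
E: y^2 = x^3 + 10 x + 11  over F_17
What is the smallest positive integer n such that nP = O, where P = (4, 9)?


Compute successive multiples of P until we hit O:
  1P = (4, 9)
  2P = (7, 4)
  3P = (5, 4)
  4P = (16, 0)
  5P = (5, 13)
  6P = (7, 13)
  7P = (4, 8)
  8P = O

ord(P) = 8


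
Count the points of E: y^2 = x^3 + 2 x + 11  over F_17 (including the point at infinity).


For each x in F_17, count y with y^2 = x^3 + 2 x + 11 mod 17:
  x = 4: RHS = 15, y in [7, 10]  -> 2 point(s)
  x = 6: RHS = 1, y in [1, 16]  -> 2 point(s)
  x = 11: RHS = 4, y in [2, 15]  -> 2 point(s)
  x = 15: RHS = 16, y in [4, 13]  -> 2 point(s)
  x = 16: RHS = 8, y in [5, 12]  -> 2 point(s)
Affine points: 10. Add the point at infinity: total = 11.

#E(F_17) = 11


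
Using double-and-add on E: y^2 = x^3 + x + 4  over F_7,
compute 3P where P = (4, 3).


k = 3 = 11_2 (binary, LSB first: 11)
Double-and-add from P = (4, 3):
  bit 0 = 1: acc = O + (4, 3) = (4, 3)
  bit 1 = 1: acc = (4, 3) + (6, 4) = (6, 3)

3P = (6, 3)


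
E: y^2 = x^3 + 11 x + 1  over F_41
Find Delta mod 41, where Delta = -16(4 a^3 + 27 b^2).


4 a^3 + 27 b^2 = 4*11^3 + 27*1^2 = 5324 + 27 = 5351
Delta = -16 * (5351) = -85616
Delta mod 41 = 33

Delta = 33 (mod 41)


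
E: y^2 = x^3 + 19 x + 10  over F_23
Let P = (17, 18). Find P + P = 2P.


Doubling: s = (3 x1^2 + a) / (2 y1)
s = (3*17^2 + 19) / (2*18) mod 23 = 8
x3 = s^2 - 2 x1 mod 23 = 8^2 - 2*17 = 7
y3 = s (x1 - x3) - y1 mod 23 = 8 * (17 - 7) - 18 = 16

2P = (7, 16)


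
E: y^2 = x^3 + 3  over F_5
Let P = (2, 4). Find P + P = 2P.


Doubling: s = (3 x1^2 + a) / (2 y1)
s = (3*2^2 + 0) / (2*4) mod 5 = 4
x3 = s^2 - 2 x1 mod 5 = 4^2 - 2*2 = 2
y3 = s (x1 - x3) - y1 mod 5 = 4 * (2 - 2) - 4 = 1

2P = (2, 1)


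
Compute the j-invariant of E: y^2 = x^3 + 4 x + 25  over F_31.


Delta = -16(4 a^3 + 27 b^2) mod 31 = 6
-1728 * (4 a)^3 = -1728 * (4*4)^3 mod 31 = 1
j = 1 * 6^(-1) mod 31 = 26

j = 26 (mod 31)


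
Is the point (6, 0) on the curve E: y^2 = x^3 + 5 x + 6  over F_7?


Check whether y^2 = x^3 + 5 x + 6 (mod 7) for (x, y) = (6, 0).
LHS: y^2 = 0^2 mod 7 = 0
RHS: x^3 + 5 x + 6 = 6^3 + 5*6 + 6 mod 7 = 0
LHS = RHS

Yes, on the curve


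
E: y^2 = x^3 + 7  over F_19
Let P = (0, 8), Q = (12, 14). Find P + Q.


P != Q, so use the chord formula.
s = (y2 - y1) / (x2 - x1) = (6) / (12) mod 19 = 10
x3 = s^2 - x1 - x2 mod 19 = 10^2 - 0 - 12 = 12
y3 = s (x1 - x3) - y1 mod 19 = 10 * (0 - 12) - 8 = 5

P + Q = (12, 5)


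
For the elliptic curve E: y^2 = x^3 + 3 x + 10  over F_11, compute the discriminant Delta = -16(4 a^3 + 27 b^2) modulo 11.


4 a^3 + 27 b^2 = 4*3^3 + 27*10^2 = 108 + 2700 = 2808
Delta = -16 * (2808) = -44928
Delta mod 11 = 7

Delta = 7 (mod 11)


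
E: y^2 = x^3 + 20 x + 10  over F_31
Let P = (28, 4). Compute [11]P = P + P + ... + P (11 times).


k = 11 = 1011_2 (binary, LSB first: 1101)
Double-and-add from P = (28, 4):
  bit 0 = 1: acc = O + (28, 4) = (28, 4)
  bit 1 = 1: acc = (28, 4) + (10, 1) = (18, 8)
  bit 2 = 0: acc unchanged = (18, 8)
  bit 3 = 1: acc = (18, 8) + (9, 12) = (13, 7)

11P = (13, 7)


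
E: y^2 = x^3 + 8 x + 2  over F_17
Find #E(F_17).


For each x in F_17, count y with y^2 = x^3 + 8 x + 2 mod 17:
  x = 0: RHS = 2, y in [6, 11]  -> 2 point(s)
  x = 2: RHS = 9, y in [3, 14]  -> 2 point(s)
  x = 3: RHS = 2, y in [6, 11]  -> 2 point(s)
  x = 4: RHS = 13, y in [8, 9]  -> 2 point(s)
  x = 8: RHS = 0, y in [0]  -> 1 point(s)
  x = 9: RHS = 4, y in [2, 15]  -> 2 point(s)
  x = 13: RHS = 8, y in [5, 12]  -> 2 point(s)
  x = 14: RHS = 2, y in [6, 11]  -> 2 point(s)
Affine points: 15. Add the point at infinity: total = 16.

#E(F_17) = 16


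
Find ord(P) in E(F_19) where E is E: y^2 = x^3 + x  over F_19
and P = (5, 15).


Compute successive multiples of P until we hit O:
  1P = (5, 15)
  2P = (9, 4)
  3P = (9, 15)
  4P = (5, 4)
  5P = O

ord(P) = 5


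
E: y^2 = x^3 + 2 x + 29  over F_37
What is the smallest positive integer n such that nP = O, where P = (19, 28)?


Compute successive multiples of P until we hit O:
  1P = (19, 28)
  2P = (20, 22)
  3P = (34, 25)
  4P = (24, 10)
  5P = (4, 29)
  6P = (2, 35)
  7P = (9, 31)
  8P = (25, 33)
  ... (continuing to 31P)
  31P = O

ord(P) = 31


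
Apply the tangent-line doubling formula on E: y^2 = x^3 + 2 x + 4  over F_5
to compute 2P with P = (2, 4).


Doubling: s = (3 x1^2 + a) / (2 y1)
s = (3*2^2 + 2) / (2*4) mod 5 = 3
x3 = s^2 - 2 x1 mod 5 = 3^2 - 2*2 = 0
y3 = s (x1 - x3) - y1 mod 5 = 3 * (2 - 0) - 4 = 2

2P = (0, 2)


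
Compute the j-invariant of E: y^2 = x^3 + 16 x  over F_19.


Delta = -16(4 a^3 + 27 b^2) mod 19 = 18
-1728 * (4 a)^3 = -1728 * (4*16)^3 mod 19 = 1
j = 1 * 18^(-1) mod 19 = 18

j = 18 (mod 19)


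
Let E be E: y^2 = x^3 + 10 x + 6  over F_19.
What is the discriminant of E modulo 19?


4 a^3 + 27 b^2 = 4*10^3 + 27*6^2 = 4000 + 972 = 4972
Delta = -16 * (4972) = -79552
Delta mod 19 = 1

Delta = 1 (mod 19)


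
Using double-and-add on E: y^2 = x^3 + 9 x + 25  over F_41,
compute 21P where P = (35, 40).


k = 21 = 10101_2 (binary, LSB first: 10101)
Double-and-add from P = (35, 40):
  bit 0 = 1: acc = O + (35, 40) = (35, 40)
  bit 1 = 0: acc unchanged = (35, 40)
  bit 2 = 1: acc = (35, 40) + (24, 24) = (18, 22)
  bit 3 = 0: acc unchanged = (18, 22)
  bit 4 = 1: acc = (18, 22) + (10, 7) = (21, 39)

21P = (21, 39)


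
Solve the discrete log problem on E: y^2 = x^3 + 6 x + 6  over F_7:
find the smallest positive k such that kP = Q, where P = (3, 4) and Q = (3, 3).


Enumerate multiples of P until we hit Q = (3, 3):
  1P = (3, 4)
  2P = (5, 0)
  3P = (3, 3)
Match found at i = 3.

k = 3


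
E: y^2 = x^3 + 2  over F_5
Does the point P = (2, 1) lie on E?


Check whether y^2 = x^3 + 0 x + 2 (mod 5) for (x, y) = (2, 1).
LHS: y^2 = 1^2 mod 5 = 1
RHS: x^3 + 0 x + 2 = 2^3 + 0*2 + 2 mod 5 = 0
LHS != RHS

No, not on the curve


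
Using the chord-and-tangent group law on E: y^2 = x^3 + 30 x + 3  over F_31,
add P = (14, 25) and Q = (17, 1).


P != Q, so use the chord formula.
s = (y2 - y1) / (x2 - x1) = (7) / (3) mod 31 = 23
x3 = s^2 - x1 - x2 mod 31 = 23^2 - 14 - 17 = 2
y3 = s (x1 - x3) - y1 mod 31 = 23 * (14 - 2) - 25 = 3

P + Q = (2, 3)


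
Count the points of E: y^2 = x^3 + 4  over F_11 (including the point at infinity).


For each x in F_11, count y with y^2 = x^3 + 0 x + 4 mod 11:
  x = 0: RHS = 4, y in [2, 9]  -> 2 point(s)
  x = 1: RHS = 5, y in [4, 7]  -> 2 point(s)
  x = 2: RHS = 1, y in [1, 10]  -> 2 point(s)
  x = 3: RHS = 9, y in [3, 8]  -> 2 point(s)
  x = 6: RHS = 0, y in [0]  -> 1 point(s)
  x = 10: RHS = 3, y in [5, 6]  -> 2 point(s)
Affine points: 11. Add the point at infinity: total = 12.

#E(F_11) = 12


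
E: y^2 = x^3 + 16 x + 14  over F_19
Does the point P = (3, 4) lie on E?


Check whether y^2 = x^3 + 16 x + 14 (mod 19) for (x, y) = (3, 4).
LHS: y^2 = 4^2 mod 19 = 16
RHS: x^3 + 16 x + 14 = 3^3 + 16*3 + 14 mod 19 = 13
LHS != RHS

No, not on the curve


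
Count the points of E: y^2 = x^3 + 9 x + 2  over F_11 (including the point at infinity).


For each x in F_11, count y with y^2 = x^3 + 9 x + 2 mod 11:
  x = 1: RHS = 1, y in [1, 10]  -> 2 point(s)
  x = 3: RHS = 1, y in [1, 10]  -> 2 point(s)
  x = 4: RHS = 3, y in [5, 6]  -> 2 point(s)
  x = 7: RHS = 1, y in [1, 10]  -> 2 point(s)
  x = 8: RHS = 3, y in [5, 6]  -> 2 point(s)
  x = 9: RHS = 9, y in [3, 8]  -> 2 point(s)
  x = 10: RHS = 3, y in [5, 6]  -> 2 point(s)
Affine points: 14. Add the point at infinity: total = 15.

#E(F_11) = 15


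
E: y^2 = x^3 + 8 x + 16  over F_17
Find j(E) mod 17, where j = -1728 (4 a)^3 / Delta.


Delta = -16(4 a^3 + 27 b^2) mod 17 = 1
-1728 * (4 a)^3 = -1728 * (4*8)^3 mod 17 = 3
j = 3 * 1^(-1) mod 17 = 3

j = 3 (mod 17)


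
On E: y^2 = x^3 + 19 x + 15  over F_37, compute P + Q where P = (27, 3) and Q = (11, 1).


P != Q, so use the chord formula.
s = (y2 - y1) / (x2 - x1) = (35) / (21) mod 37 = 14
x3 = s^2 - x1 - x2 mod 37 = 14^2 - 27 - 11 = 10
y3 = s (x1 - x3) - y1 mod 37 = 14 * (27 - 10) - 3 = 13

P + Q = (10, 13)


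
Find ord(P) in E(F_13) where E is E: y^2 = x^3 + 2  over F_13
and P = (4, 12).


Compute successive multiples of P until we hit O:
  1P = (4, 12)
  2P = (9, 4)
  3P = (1, 4)
  4P = (5, 7)
  5P = (3, 9)
  6P = (2, 7)
  7P = (10, 12)
  8P = (12, 1)
  ... (continuing to 19P)
  19P = O

ord(P) = 19


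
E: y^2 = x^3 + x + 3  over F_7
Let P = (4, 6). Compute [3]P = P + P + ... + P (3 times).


k = 3 = 11_2 (binary, LSB first: 11)
Double-and-add from P = (4, 6):
  bit 0 = 1: acc = O + (4, 6) = (4, 6)
  bit 1 = 1: acc = (4, 6) + (6, 1) = (5, 0)

3P = (5, 0)


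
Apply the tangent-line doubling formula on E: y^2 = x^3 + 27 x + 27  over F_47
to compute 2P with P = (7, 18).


Doubling: s = (3 x1^2 + a) / (2 y1)
s = (3*7^2 + 27) / (2*18) mod 47 = 44
x3 = s^2 - 2 x1 mod 47 = 44^2 - 2*7 = 42
y3 = s (x1 - x3) - y1 mod 47 = 44 * (7 - 42) - 18 = 40

2P = (42, 40)


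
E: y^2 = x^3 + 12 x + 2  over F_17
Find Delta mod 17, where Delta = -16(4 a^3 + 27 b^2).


4 a^3 + 27 b^2 = 4*12^3 + 27*2^2 = 6912 + 108 = 7020
Delta = -16 * (7020) = -112320
Delta mod 17 = 16

Delta = 16 (mod 17)


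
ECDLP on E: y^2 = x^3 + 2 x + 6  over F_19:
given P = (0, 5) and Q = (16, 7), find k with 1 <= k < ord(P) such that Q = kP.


Enumerate multiples of P until we hit Q = (16, 7):
  1P = (0, 5)
  2P = (16, 7)
Match found at i = 2.

k = 2


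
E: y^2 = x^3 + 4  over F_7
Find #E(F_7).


For each x in F_7, count y with y^2 = x^3 + 0 x + 4 mod 7:
  x = 0: RHS = 4, y in [2, 5]  -> 2 point(s)
Affine points: 2. Add the point at infinity: total = 3.

#E(F_7) = 3


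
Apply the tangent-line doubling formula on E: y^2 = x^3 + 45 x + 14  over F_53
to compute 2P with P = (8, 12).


Doubling: s = (3 x1^2 + a) / (2 y1)
s = (3*8^2 + 45) / (2*12) mod 53 = 43
x3 = s^2 - 2 x1 mod 53 = 43^2 - 2*8 = 31
y3 = s (x1 - x3) - y1 mod 53 = 43 * (8 - 31) - 12 = 6

2P = (31, 6)


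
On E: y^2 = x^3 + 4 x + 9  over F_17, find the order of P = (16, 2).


Compute successive multiples of P until we hit O:
  1P = (16, 2)
  2P = (4, 2)
  3P = (14, 15)
  4P = (8, 14)
  5P = (8, 3)
  6P = (14, 2)
  7P = (4, 15)
  8P = (16, 15)
  ... (continuing to 9P)
  9P = O

ord(P) = 9


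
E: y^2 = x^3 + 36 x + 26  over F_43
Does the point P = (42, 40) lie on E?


Check whether y^2 = x^3 + 36 x + 26 (mod 43) for (x, y) = (42, 40).
LHS: y^2 = 40^2 mod 43 = 9
RHS: x^3 + 36 x + 26 = 42^3 + 36*42 + 26 mod 43 = 32
LHS != RHS

No, not on the curve


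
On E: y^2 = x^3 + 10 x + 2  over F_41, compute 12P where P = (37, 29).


k = 12 = 1100_2 (binary, LSB first: 0011)
Double-and-add from P = (37, 29):
  bit 0 = 0: acc unchanged = O
  bit 1 = 0: acc unchanged = O
  bit 2 = 1: acc = O + (25, 16) = (25, 16)
  bit 3 = 1: acc = (25, 16) + (31, 38) = (3, 10)

12P = (3, 10)


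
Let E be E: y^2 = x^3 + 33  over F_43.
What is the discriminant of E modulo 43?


4 a^3 + 27 b^2 = 4*0^3 + 27*33^2 = 0 + 29403 = 29403
Delta = -16 * (29403) = -470448
Delta mod 43 = 15

Delta = 15 (mod 43)


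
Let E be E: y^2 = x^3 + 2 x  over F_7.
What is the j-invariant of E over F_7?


Delta = -16(4 a^3 + 27 b^2) mod 7 = 6
-1728 * (4 a)^3 = -1728 * (4*2)^3 mod 7 = 1
j = 1 * 6^(-1) mod 7 = 6

j = 6 (mod 7)


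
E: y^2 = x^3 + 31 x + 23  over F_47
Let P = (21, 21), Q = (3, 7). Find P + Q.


P != Q, so use the chord formula.
s = (y2 - y1) / (x2 - x1) = (33) / (29) mod 47 = 6
x3 = s^2 - x1 - x2 mod 47 = 6^2 - 21 - 3 = 12
y3 = s (x1 - x3) - y1 mod 47 = 6 * (21 - 12) - 21 = 33

P + Q = (12, 33)


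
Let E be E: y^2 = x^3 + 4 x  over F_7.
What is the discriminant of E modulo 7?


4 a^3 + 27 b^2 = 4*4^3 + 27*0^2 = 256 + 0 = 256
Delta = -16 * (256) = -4096
Delta mod 7 = 6

Delta = 6 (mod 7)


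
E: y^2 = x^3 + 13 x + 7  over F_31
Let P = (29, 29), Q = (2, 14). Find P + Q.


P != Q, so use the chord formula.
s = (y2 - y1) / (x2 - x1) = (16) / (4) mod 31 = 4
x3 = s^2 - x1 - x2 mod 31 = 4^2 - 29 - 2 = 16
y3 = s (x1 - x3) - y1 mod 31 = 4 * (29 - 16) - 29 = 23

P + Q = (16, 23)


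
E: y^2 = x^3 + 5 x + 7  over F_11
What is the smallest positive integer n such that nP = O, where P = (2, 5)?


Compute successive multiples of P until we hit O:
  1P = (2, 5)
  2P = (10, 10)
  3P = (3, 4)
  4P = (7, 0)
  5P = (3, 7)
  6P = (10, 1)
  7P = (2, 6)
  8P = O

ord(P) = 8


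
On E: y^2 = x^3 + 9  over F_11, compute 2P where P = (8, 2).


Doubling: s = (3 x1^2 + a) / (2 y1)
s = (3*8^2 + 0) / (2*2) mod 11 = 4
x3 = s^2 - 2 x1 mod 11 = 4^2 - 2*8 = 0
y3 = s (x1 - x3) - y1 mod 11 = 4 * (8 - 0) - 2 = 8

2P = (0, 8)


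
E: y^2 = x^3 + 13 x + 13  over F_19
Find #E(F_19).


For each x in F_19, count y with y^2 = x^3 + 13 x + 13 mod 19:
  x = 2: RHS = 9, y in [3, 16]  -> 2 point(s)
  x = 9: RHS = 4, y in [2, 17]  -> 2 point(s)
  x = 11: RHS = 5, y in [9, 10]  -> 2 point(s)
  x = 12: RHS = 16, y in [4, 15]  -> 2 point(s)
  x = 13: RHS = 4, y in [2, 17]  -> 2 point(s)
  x = 15: RHS = 11, y in [7, 12]  -> 2 point(s)
  x = 16: RHS = 4, y in [2, 17]  -> 2 point(s)
  x = 17: RHS = 17, y in [6, 13]  -> 2 point(s)
Affine points: 16. Add the point at infinity: total = 17.

#E(F_19) = 17


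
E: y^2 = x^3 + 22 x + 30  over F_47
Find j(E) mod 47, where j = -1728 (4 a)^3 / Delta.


Delta = -16(4 a^3 + 27 b^2) mod 47 = 12
-1728 * (4 a)^3 = -1728 * (4*22)^3 mod 47 = 21
j = 21 * 12^(-1) mod 47 = 37

j = 37 (mod 47)


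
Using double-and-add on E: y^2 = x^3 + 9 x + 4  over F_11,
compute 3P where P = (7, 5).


k = 3 = 11_2 (binary, LSB first: 11)
Double-and-add from P = (7, 5):
  bit 0 = 1: acc = O + (7, 5) = (7, 5)
  bit 1 = 1: acc = (7, 5) + (1, 5) = (3, 6)

3P = (3, 6)


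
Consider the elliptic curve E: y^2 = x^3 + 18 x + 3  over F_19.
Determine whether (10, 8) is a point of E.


Check whether y^2 = x^3 + 18 x + 3 (mod 19) for (x, y) = (10, 8).
LHS: y^2 = 8^2 mod 19 = 7
RHS: x^3 + 18 x + 3 = 10^3 + 18*10 + 3 mod 19 = 5
LHS != RHS

No, not on the curve


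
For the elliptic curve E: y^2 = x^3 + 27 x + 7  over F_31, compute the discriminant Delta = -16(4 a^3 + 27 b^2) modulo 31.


4 a^3 + 27 b^2 = 4*27^3 + 27*7^2 = 78732 + 1323 = 80055
Delta = -16 * (80055) = -1280880
Delta mod 31 = 9

Delta = 9 (mod 31)


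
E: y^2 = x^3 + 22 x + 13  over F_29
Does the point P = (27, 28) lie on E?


Check whether y^2 = x^3 + 22 x + 13 (mod 29) for (x, y) = (27, 28).
LHS: y^2 = 28^2 mod 29 = 1
RHS: x^3 + 22 x + 13 = 27^3 + 22*27 + 13 mod 29 = 19
LHS != RHS

No, not on the curve


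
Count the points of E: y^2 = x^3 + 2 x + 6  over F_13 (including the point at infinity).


For each x in F_13, count y with y^2 = x^3 + 2 x + 6 mod 13:
  x = 1: RHS = 9, y in [3, 10]  -> 2 point(s)
  x = 3: RHS = 0, y in [0]  -> 1 point(s)
  x = 4: RHS = 0, y in [0]  -> 1 point(s)
  x = 6: RHS = 0, y in [0]  -> 1 point(s)
  x = 7: RHS = 12, y in [5, 8]  -> 2 point(s)
  x = 8: RHS = 1, y in [1, 12]  -> 2 point(s)
  x = 9: RHS = 12, y in [5, 8]  -> 2 point(s)
  x = 10: RHS = 12, y in [5, 8]  -> 2 point(s)
  x = 12: RHS = 3, y in [4, 9]  -> 2 point(s)
Affine points: 15. Add the point at infinity: total = 16.

#E(F_13) = 16


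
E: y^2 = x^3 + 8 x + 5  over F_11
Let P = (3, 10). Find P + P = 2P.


Doubling: s = (3 x1^2 + a) / (2 y1)
s = (3*3^2 + 8) / (2*10) mod 11 = 10
x3 = s^2 - 2 x1 mod 11 = 10^2 - 2*3 = 6
y3 = s (x1 - x3) - y1 mod 11 = 10 * (3 - 6) - 10 = 4

2P = (6, 4)


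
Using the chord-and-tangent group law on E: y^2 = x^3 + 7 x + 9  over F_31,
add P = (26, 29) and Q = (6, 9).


P != Q, so use the chord formula.
s = (y2 - y1) / (x2 - x1) = (11) / (11) mod 31 = 1
x3 = s^2 - x1 - x2 mod 31 = 1^2 - 26 - 6 = 0
y3 = s (x1 - x3) - y1 mod 31 = 1 * (26 - 0) - 29 = 28

P + Q = (0, 28)


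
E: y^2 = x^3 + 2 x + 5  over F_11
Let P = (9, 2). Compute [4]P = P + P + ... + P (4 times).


k = 4 = 100_2 (binary, LSB first: 001)
Double-and-add from P = (9, 2):
  bit 0 = 0: acc unchanged = O
  bit 1 = 0: acc unchanged = O
  bit 2 = 1: acc = O + (9, 9) = (9, 9)

4P = (9, 9)


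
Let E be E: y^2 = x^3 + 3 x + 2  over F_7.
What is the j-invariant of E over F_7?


Delta = -16(4 a^3 + 27 b^2) mod 7 = 2
-1728 * (4 a)^3 = -1728 * (4*3)^3 mod 7 = 6
j = 6 * 2^(-1) mod 7 = 3

j = 3 (mod 7)
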